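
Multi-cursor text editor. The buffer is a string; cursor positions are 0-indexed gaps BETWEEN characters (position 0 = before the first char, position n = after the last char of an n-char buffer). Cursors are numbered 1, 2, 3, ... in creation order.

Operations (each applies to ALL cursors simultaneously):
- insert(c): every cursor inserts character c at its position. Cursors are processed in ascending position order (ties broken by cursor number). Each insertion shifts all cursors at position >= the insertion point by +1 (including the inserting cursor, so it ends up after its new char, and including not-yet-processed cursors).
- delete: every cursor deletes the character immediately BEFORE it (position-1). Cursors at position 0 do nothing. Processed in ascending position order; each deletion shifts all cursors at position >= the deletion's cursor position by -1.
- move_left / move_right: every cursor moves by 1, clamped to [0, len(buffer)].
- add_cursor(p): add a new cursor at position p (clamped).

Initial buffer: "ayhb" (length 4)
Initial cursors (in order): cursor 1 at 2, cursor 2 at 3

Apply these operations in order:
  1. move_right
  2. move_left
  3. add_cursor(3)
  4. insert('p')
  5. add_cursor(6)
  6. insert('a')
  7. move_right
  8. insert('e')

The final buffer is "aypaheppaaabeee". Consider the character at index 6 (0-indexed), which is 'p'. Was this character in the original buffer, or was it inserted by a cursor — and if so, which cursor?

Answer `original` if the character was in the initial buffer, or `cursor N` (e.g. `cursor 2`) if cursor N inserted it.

Answer: cursor 2

Derivation:
After op 1 (move_right): buffer="ayhb" (len 4), cursors c1@3 c2@4, authorship ....
After op 2 (move_left): buffer="ayhb" (len 4), cursors c1@2 c2@3, authorship ....
After op 3 (add_cursor(3)): buffer="ayhb" (len 4), cursors c1@2 c2@3 c3@3, authorship ....
After op 4 (insert('p')): buffer="ayphppb" (len 7), cursors c1@3 c2@6 c3@6, authorship ..1.23.
After op 5 (add_cursor(6)): buffer="ayphppb" (len 7), cursors c1@3 c2@6 c3@6 c4@6, authorship ..1.23.
After op 6 (insert('a')): buffer="aypahppaaab" (len 11), cursors c1@4 c2@10 c3@10 c4@10, authorship ..11.23234.
After op 7 (move_right): buffer="aypahppaaab" (len 11), cursors c1@5 c2@11 c3@11 c4@11, authorship ..11.23234.
After op 8 (insert('e')): buffer="aypaheppaaabeee" (len 15), cursors c1@6 c2@15 c3@15 c4@15, authorship ..11.123234.234
Authorship (.=original, N=cursor N): . . 1 1 . 1 2 3 2 3 4 . 2 3 4
Index 6: author = 2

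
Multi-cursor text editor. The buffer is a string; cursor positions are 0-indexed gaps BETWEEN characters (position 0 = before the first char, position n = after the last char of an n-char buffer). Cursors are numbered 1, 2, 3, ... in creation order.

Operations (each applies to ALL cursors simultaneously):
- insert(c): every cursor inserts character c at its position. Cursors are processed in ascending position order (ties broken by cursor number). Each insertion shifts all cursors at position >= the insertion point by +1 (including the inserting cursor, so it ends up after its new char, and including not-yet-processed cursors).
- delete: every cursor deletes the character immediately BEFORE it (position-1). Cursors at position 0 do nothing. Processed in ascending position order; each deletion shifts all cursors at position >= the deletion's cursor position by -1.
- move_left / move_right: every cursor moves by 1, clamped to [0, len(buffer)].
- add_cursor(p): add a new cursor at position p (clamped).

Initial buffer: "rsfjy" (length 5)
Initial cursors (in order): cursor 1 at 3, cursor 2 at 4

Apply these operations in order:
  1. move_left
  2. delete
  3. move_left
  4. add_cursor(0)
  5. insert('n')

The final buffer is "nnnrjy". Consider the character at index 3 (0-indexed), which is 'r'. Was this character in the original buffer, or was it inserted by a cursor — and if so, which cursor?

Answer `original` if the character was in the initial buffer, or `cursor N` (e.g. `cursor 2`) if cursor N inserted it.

After op 1 (move_left): buffer="rsfjy" (len 5), cursors c1@2 c2@3, authorship .....
After op 2 (delete): buffer="rjy" (len 3), cursors c1@1 c2@1, authorship ...
After op 3 (move_left): buffer="rjy" (len 3), cursors c1@0 c2@0, authorship ...
After op 4 (add_cursor(0)): buffer="rjy" (len 3), cursors c1@0 c2@0 c3@0, authorship ...
After op 5 (insert('n')): buffer="nnnrjy" (len 6), cursors c1@3 c2@3 c3@3, authorship 123...
Authorship (.=original, N=cursor N): 1 2 3 . . .
Index 3: author = original

Answer: original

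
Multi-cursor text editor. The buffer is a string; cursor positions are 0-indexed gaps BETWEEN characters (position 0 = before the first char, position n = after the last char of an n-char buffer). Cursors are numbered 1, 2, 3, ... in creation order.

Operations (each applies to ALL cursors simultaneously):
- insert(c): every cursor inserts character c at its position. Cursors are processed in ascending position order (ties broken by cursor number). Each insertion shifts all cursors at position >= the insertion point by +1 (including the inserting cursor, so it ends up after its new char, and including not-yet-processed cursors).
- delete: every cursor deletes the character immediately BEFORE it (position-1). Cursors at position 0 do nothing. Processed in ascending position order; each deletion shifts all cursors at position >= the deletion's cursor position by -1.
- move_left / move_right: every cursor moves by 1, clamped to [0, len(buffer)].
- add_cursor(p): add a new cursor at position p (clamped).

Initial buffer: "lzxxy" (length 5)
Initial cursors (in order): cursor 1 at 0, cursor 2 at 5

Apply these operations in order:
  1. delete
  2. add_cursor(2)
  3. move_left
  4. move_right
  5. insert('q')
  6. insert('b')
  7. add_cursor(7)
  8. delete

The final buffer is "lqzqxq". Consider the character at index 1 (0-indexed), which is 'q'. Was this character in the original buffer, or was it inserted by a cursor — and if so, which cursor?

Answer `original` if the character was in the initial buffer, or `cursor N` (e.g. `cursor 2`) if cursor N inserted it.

Answer: cursor 1

Derivation:
After op 1 (delete): buffer="lzxx" (len 4), cursors c1@0 c2@4, authorship ....
After op 2 (add_cursor(2)): buffer="lzxx" (len 4), cursors c1@0 c3@2 c2@4, authorship ....
After op 3 (move_left): buffer="lzxx" (len 4), cursors c1@0 c3@1 c2@3, authorship ....
After op 4 (move_right): buffer="lzxx" (len 4), cursors c1@1 c3@2 c2@4, authorship ....
After op 5 (insert('q')): buffer="lqzqxxq" (len 7), cursors c1@2 c3@4 c2@7, authorship .1.3..2
After op 6 (insert('b')): buffer="lqbzqbxxqb" (len 10), cursors c1@3 c3@6 c2@10, authorship .11.33..22
After op 7 (add_cursor(7)): buffer="lqbzqbxxqb" (len 10), cursors c1@3 c3@6 c4@7 c2@10, authorship .11.33..22
After op 8 (delete): buffer="lqzqxq" (len 6), cursors c1@2 c3@4 c4@4 c2@6, authorship .1.3.2
Authorship (.=original, N=cursor N): . 1 . 3 . 2
Index 1: author = 1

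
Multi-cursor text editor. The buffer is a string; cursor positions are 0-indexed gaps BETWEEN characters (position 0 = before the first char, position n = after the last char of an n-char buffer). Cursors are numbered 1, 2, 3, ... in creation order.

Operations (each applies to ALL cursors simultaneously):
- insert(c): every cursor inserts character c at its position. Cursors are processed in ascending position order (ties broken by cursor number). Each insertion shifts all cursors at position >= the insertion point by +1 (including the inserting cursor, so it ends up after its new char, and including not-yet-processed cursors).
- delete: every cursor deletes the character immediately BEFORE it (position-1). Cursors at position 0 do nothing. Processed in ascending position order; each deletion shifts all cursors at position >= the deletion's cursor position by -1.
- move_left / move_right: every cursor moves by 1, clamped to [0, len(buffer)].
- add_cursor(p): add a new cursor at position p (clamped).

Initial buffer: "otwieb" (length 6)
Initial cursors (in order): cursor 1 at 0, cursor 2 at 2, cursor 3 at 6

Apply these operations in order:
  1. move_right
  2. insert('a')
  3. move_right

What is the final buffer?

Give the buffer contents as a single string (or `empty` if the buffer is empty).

Answer: oatwaieba

Derivation:
After op 1 (move_right): buffer="otwieb" (len 6), cursors c1@1 c2@3 c3@6, authorship ......
After op 2 (insert('a')): buffer="oatwaieba" (len 9), cursors c1@2 c2@5 c3@9, authorship .1..2...3
After op 3 (move_right): buffer="oatwaieba" (len 9), cursors c1@3 c2@6 c3@9, authorship .1..2...3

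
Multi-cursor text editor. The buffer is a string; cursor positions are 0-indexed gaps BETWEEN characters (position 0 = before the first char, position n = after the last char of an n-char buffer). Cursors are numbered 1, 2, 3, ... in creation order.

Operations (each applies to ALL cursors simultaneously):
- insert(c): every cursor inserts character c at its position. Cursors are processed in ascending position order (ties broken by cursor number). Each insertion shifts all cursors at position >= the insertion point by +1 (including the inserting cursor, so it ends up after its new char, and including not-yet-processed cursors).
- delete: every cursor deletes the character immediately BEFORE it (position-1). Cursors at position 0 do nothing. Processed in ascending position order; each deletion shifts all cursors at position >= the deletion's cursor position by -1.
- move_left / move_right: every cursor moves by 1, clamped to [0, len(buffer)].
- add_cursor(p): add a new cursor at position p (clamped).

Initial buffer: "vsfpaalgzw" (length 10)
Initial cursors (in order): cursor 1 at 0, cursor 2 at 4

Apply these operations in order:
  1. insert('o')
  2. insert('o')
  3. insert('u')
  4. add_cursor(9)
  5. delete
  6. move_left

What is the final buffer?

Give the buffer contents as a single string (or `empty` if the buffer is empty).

After op 1 (insert('o')): buffer="ovsfpoaalgzw" (len 12), cursors c1@1 c2@6, authorship 1....2......
After op 2 (insert('o')): buffer="oovsfpooaalgzw" (len 14), cursors c1@2 c2@8, authorship 11....22......
After op 3 (insert('u')): buffer="oouvsfpoouaalgzw" (len 16), cursors c1@3 c2@10, authorship 111....222......
After op 4 (add_cursor(9)): buffer="oouvsfpoouaalgzw" (len 16), cursors c1@3 c3@9 c2@10, authorship 111....222......
After op 5 (delete): buffer="oovsfpoaalgzw" (len 13), cursors c1@2 c2@7 c3@7, authorship 11....2......
After op 6 (move_left): buffer="oovsfpoaalgzw" (len 13), cursors c1@1 c2@6 c3@6, authorship 11....2......

Answer: oovsfpoaalgzw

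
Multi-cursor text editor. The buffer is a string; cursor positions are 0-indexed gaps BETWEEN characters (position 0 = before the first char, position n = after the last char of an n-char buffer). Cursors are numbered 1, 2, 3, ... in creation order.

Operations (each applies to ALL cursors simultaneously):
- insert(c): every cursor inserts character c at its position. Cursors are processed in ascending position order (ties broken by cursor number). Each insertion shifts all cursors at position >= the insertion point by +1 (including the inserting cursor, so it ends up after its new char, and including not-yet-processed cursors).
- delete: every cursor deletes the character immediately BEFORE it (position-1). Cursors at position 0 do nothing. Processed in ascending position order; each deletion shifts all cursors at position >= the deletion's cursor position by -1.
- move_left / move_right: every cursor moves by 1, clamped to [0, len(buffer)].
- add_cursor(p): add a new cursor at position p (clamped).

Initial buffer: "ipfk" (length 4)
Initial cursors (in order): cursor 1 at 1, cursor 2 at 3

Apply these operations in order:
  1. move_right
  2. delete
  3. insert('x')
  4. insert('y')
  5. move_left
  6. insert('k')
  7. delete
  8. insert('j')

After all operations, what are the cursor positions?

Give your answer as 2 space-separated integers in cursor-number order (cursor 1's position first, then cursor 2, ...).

Answer: 3 7

Derivation:
After op 1 (move_right): buffer="ipfk" (len 4), cursors c1@2 c2@4, authorship ....
After op 2 (delete): buffer="if" (len 2), cursors c1@1 c2@2, authorship ..
After op 3 (insert('x')): buffer="ixfx" (len 4), cursors c1@2 c2@4, authorship .1.2
After op 4 (insert('y')): buffer="ixyfxy" (len 6), cursors c1@3 c2@6, authorship .11.22
After op 5 (move_left): buffer="ixyfxy" (len 6), cursors c1@2 c2@5, authorship .11.22
After op 6 (insert('k')): buffer="ixkyfxky" (len 8), cursors c1@3 c2@7, authorship .111.222
After op 7 (delete): buffer="ixyfxy" (len 6), cursors c1@2 c2@5, authorship .11.22
After op 8 (insert('j')): buffer="ixjyfxjy" (len 8), cursors c1@3 c2@7, authorship .111.222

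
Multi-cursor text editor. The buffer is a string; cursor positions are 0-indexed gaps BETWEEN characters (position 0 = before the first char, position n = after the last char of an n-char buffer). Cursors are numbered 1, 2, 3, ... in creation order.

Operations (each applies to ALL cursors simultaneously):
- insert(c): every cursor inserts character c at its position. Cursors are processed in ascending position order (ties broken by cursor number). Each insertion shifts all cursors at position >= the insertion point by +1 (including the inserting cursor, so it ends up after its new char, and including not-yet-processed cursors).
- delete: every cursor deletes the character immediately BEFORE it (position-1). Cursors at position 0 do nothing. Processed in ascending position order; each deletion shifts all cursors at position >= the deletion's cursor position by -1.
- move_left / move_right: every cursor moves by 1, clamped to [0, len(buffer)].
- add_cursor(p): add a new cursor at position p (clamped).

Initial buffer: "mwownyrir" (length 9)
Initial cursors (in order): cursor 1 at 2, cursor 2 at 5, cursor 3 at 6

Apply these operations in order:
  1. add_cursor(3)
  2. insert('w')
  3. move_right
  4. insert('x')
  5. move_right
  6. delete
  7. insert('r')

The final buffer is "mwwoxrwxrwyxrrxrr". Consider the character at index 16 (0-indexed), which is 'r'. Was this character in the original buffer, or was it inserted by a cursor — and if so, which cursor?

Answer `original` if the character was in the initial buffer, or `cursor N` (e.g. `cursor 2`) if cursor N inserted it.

Answer: original

Derivation:
After op 1 (add_cursor(3)): buffer="mwownyrir" (len 9), cursors c1@2 c4@3 c2@5 c3@6, authorship .........
After op 2 (insert('w')): buffer="mwwowwnwywrir" (len 13), cursors c1@3 c4@5 c2@8 c3@10, authorship ..1.4..2.3...
After op 3 (move_right): buffer="mwwowwnwywrir" (len 13), cursors c1@4 c4@6 c2@9 c3@11, authorship ..1.4..2.3...
After op 4 (insert('x')): buffer="mwwoxwwxnwyxwrxir" (len 17), cursors c1@5 c4@8 c2@12 c3@15, authorship ..1.14.4.2.23.3..
After op 5 (move_right): buffer="mwwoxwwxnwyxwrxir" (len 17), cursors c1@6 c4@9 c2@13 c3@16, authorship ..1.14.4.2.23.3..
After op 6 (delete): buffer="mwwoxwxwyxrxr" (len 13), cursors c1@5 c4@7 c2@10 c3@12, authorship ..1.1.42.2.3.
After op 7 (insert('r')): buffer="mwwoxrwxrwyxrrxrr" (len 17), cursors c1@6 c4@9 c2@13 c3@16, authorship ..1.11.442.22.33.
Authorship (.=original, N=cursor N): . . 1 . 1 1 . 4 4 2 . 2 2 . 3 3 .
Index 16: author = original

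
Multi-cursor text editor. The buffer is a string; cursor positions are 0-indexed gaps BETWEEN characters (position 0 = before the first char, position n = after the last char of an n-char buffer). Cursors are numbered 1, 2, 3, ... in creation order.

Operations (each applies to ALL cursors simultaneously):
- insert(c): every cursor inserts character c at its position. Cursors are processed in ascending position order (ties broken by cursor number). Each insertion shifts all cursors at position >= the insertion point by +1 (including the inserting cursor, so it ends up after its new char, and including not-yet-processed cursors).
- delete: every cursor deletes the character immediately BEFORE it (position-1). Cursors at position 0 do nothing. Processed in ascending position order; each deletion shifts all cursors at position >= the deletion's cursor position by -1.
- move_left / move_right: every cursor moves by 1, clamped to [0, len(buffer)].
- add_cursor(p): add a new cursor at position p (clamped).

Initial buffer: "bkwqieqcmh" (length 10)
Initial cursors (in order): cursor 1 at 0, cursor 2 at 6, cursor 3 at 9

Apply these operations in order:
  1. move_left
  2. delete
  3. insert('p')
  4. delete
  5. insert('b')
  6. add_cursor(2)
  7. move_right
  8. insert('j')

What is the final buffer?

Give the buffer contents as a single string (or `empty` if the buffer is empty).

After op 1 (move_left): buffer="bkwqieqcmh" (len 10), cursors c1@0 c2@5 c3@8, authorship ..........
After op 2 (delete): buffer="bkwqeqmh" (len 8), cursors c1@0 c2@4 c3@6, authorship ........
After op 3 (insert('p')): buffer="pbkwqpeqpmh" (len 11), cursors c1@1 c2@6 c3@9, authorship 1....2..3..
After op 4 (delete): buffer="bkwqeqmh" (len 8), cursors c1@0 c2@4 c3@6, authorship ........
After op 5 (insert('b')): buffer="bbkwqbeqbmh" (len 11), cursors c1@1 c2@6 c3@9, authorship 1....2..3..
After op 6 (add_cursor(2)): buffer="bbkwqbeqbmh" (len 11), cursors c1@1 c4@2 c2@6 c3@9, authorship 1....2..3..
After op 7 (move_right): buffer="bbkwqbeqbmh" (len 11), cursors c1@2 c4@3 c2@7 c3@10, authorship 1....2..3..
After op 8 (insert('j')): buffer="bbjkjwqbejqbmjh" (len 15), cursors c1@3 c4@5 c2@10 c3@14, authorship 1.1.4..2.2.3.3.

Answer: bbjkjwqbejqbmjh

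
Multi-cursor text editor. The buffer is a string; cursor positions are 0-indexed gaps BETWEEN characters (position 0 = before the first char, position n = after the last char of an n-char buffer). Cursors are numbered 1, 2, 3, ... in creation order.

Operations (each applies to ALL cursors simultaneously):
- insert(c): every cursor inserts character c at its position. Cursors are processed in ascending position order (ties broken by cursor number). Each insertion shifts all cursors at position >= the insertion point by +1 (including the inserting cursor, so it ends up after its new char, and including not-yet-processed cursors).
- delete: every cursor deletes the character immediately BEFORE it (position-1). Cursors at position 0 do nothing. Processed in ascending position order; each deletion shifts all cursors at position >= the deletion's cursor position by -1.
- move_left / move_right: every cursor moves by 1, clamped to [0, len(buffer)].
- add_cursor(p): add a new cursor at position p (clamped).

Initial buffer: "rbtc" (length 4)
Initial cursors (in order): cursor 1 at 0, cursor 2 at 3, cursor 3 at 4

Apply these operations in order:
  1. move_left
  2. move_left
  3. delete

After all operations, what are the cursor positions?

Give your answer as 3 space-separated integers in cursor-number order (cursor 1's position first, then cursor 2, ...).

Answer: 0 0 0

Derivation:
After op 1 (move_left): buffer="rbtc" (len 4), cursors c1@0 c2@2 c3@3, authorship ....
After op 2 (move_left): buffer="rbtc" (len 4), cursors c1@0 c2@1 c3@2, authorship ....
After op 3 (delete): buffer="tc" (len 2), cursors c1@0 c2@0 c3@0, authorship ..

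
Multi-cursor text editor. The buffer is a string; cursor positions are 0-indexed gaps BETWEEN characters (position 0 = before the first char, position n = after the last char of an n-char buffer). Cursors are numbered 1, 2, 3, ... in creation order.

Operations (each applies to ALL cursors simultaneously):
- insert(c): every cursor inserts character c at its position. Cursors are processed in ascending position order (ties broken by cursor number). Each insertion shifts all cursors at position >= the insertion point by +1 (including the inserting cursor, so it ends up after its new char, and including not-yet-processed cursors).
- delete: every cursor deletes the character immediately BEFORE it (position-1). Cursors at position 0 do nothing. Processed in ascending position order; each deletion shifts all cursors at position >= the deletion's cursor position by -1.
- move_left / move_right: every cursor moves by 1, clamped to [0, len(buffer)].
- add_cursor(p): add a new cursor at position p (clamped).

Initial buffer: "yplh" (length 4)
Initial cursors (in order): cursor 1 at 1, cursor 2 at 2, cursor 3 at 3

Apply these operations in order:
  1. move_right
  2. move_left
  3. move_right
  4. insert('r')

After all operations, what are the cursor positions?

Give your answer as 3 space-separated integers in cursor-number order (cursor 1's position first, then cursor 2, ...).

After op 1 (move_right): buffer="yplh" (len 4), cursors c1@2 c2@3 c3@4, authorship ....
After op 2 (move_left): buffer="yplh" (len 4), cursors c1@1 c2@2 c3@3, authorship ....
After op 3 (move_right): buffer="yplh" (len 4), cursors c1@2 c2@3 c3@4, authorship ....
After op 4 (insert('r')): buffer="yprlrhr" (len 7), cursors c1@3 c2@5 c3@7, authorship ..1.2.3

Answer: 3 5 7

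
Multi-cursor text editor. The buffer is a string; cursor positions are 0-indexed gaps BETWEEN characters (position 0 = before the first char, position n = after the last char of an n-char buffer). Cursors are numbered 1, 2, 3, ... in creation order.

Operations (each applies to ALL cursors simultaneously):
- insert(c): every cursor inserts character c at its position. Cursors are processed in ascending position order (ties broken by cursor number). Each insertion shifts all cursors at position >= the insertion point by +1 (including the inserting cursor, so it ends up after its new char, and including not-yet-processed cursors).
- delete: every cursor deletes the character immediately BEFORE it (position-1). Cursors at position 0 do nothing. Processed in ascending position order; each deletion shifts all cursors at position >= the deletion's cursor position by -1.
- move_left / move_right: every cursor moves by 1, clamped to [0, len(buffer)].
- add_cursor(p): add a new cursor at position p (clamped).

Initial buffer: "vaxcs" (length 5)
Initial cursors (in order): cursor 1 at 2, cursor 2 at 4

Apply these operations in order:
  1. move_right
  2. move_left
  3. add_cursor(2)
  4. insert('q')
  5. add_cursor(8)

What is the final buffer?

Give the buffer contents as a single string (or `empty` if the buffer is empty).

Answer: vaqqxcqs

Derivation:
After op 1 (move_right): buffer="vaxcs" (len 5), cursors c1@3 c2@5, authorship .....
After op 2 (move_left): buffer="vaxcs" (len 5), cursors c1@2 c2@4, authorship .....
After op 3 (add_cursor(2)): buffer="vaxcs" (len 5), cursors c1@2 c3@2 c2@4, authorship .....
After op 4 (insert('q')): buffer="vaqqxcqs" (len 8), cursors c1@4 c3@4 c2@7, authorship ..13..2.
After op 5 (add_cursor(8)): buffer="vaqqxcqs" (len 8), cursors c1@4 c3@4 c2@7 c4@8, authorship ..13..2.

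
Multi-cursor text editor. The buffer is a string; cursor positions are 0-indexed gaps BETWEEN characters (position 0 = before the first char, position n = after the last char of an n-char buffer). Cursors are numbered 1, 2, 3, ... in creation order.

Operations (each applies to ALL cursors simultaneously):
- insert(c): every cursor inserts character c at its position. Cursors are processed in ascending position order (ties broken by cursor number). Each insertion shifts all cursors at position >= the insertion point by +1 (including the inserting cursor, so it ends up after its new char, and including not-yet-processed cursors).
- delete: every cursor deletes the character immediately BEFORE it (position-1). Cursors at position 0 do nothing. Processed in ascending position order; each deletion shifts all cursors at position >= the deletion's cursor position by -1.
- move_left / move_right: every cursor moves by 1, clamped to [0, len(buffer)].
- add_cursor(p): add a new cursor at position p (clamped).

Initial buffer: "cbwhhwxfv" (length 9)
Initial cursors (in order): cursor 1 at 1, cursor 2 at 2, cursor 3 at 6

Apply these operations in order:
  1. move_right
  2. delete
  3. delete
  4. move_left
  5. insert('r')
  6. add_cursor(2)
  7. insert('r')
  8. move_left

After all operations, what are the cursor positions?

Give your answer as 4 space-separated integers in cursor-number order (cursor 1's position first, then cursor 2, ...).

After op 1 (move_right): buffer="cbwhhwxfv" (len 9), cursors c1@2 c2@3 c3@7, authorship .........
After op 2 (delete): buffer="chhwfv" (len 6), cursors c1@1 c2@1 c3@4, authorship ......
After op 3 (delete): buffer="hhfv" (len 4), cursors c1@0 c2@0 c3@2, authorship ....
After op 4 (move_left): buffer="hhfv" (len 4), cursors c1@0 c2@0 c3@1, authorship ....
After op 5 (insert('r')): buffer="rrhrhfv" (len 7), cursors c1@2 c2@2 c3@4, authorship 12.3...
After op 6 (add_cursor(2)): buffer="rrhrhfv" (len 7), cursors c1@2 c2@2 c4@2 c3@4, authorship 12.3...
After op 7 (insert('r')): buffer="rrrrrhrrhfv" (len 11), cursors c1@5 c2@5 c4@5 c3@8, authorship 12124.33...
After op 8 (move_left): buffer="rrrrrhrrhfv" (len 11), cursors c1@4 c2@4 c4@4 c3@7, authorship 12124.33...

Answer: 4 4 7 4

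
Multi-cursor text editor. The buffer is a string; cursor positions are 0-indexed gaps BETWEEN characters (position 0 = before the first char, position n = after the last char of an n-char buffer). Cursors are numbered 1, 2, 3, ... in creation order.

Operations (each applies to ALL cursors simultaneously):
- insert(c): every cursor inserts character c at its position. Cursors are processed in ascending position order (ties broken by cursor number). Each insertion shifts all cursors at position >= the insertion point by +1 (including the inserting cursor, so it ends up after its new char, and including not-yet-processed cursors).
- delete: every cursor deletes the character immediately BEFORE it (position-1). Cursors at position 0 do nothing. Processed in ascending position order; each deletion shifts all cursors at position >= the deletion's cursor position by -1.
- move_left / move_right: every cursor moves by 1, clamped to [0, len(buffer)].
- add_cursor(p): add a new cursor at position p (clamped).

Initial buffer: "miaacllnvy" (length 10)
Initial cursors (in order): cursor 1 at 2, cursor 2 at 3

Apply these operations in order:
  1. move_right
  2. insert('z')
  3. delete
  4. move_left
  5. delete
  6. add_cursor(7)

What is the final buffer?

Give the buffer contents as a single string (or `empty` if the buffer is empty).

Answer: macllnvy

Derivation:
After op 1 (move_right): buffer="miaacllnvy" (len 10), cursors c1@3 c2@4, authorship ..........
After op 2 (insert('z')): buffer="miazazcllnvy" (len 12), cursors c1@4 c2@6, authorship ...1.2......
After op 3 (delete): buffer="miaacllnvy" (len 10), cursors c1@3 c2@4, authorship ..........
After op 4 (move_left): buffer="miaacllnvy" (len 10), cursors c1@2 c2@3, authorship ..........
After op 5 (delete): buffer="macllnvy" (len 8), cursors c1@1 c2@1, authorship ........
After op 6 (add_cursor(7)): buffer="macllnvy" (len 8), cursors c1@1 c2@1 c3@7, authorship ........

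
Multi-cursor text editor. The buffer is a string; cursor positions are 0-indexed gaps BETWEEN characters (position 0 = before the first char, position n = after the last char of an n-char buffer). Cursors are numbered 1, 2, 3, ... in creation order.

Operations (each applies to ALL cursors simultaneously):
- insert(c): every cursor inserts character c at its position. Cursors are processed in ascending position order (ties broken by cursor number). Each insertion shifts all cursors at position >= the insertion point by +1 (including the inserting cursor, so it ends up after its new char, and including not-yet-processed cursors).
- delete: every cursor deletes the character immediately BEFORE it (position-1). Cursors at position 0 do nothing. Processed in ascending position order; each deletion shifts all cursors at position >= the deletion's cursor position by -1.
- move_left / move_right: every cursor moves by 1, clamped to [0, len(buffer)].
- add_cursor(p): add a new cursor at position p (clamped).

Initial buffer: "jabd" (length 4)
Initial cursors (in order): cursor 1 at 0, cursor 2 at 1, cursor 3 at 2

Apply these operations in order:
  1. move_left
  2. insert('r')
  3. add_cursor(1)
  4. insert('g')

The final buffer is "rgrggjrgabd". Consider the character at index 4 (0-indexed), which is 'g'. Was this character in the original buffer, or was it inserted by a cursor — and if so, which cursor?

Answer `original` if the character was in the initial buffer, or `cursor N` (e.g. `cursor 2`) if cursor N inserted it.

After op 1 (move_left): buffer="jabd" (len 4), cursors c1@0 c2@0 c3@1, authorship ....
After op 2 (insert('r')): buffer="rrjrabd" (len 7), cursors c1@2 c2@2 c3@4, authorship 12.3...
After op 3 (add_cursor(1)): buffer="rrjrabd" (len 7), cursors c4@1 c1@2 c2@2 c3@4, authorship 12.3...
After op 4 (insert('g')): buffer="rgrggjrgabd" (len 11), cursors c4@2 c1@5 c2@5 c3@8, authorship 14212.33...
Authorship (.=original, N=cursor N): 1 4 2 1 2 . 3 3 . . .
Index 4: author = 2

Answer: cursor 2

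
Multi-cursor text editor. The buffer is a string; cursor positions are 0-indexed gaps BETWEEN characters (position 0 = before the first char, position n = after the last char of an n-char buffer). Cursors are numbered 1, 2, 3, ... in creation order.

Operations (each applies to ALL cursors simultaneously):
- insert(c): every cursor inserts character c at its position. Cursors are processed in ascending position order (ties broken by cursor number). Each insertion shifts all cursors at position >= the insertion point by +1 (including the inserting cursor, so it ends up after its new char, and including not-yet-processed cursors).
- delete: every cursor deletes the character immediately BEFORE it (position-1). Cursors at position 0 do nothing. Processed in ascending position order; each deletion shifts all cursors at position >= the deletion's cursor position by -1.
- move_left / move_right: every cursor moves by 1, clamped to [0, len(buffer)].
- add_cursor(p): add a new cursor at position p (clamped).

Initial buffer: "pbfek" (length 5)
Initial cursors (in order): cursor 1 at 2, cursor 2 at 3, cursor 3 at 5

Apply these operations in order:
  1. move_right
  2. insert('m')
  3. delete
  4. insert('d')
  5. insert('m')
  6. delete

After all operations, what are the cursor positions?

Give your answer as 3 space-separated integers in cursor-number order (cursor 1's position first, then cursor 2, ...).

Answer: 4 6 8

Derivation:
After op 1 (move_right): buffer="pbfek" (len 5), cursors c1@3 c2@4 c3@5, authorship .....
After op 2 (insert('m')): buffer="pbfmemkm" (len 8), cursors c1@4 c2@6 c3@8, authorship ...1.2.3
After op 3 (delete): buffer="pbfek" (len 5), cursors c1@3 c2@4 c3@5, authorship .....
After op 4 (insert('d')): buffer="pbfdedkd" (len 8), cursors c1@4 c2@6 c3@8, authorship ...1.2.3
After op 5 (insert('m')): buffer="pbfdmedmkdm" (len 11), cursors c1@5 c2@8 c3@11, authorship ...11.22.33
After op 6 (delete): buffer="pbfdedkd" (len 8), cursors c1@4 c2@6 c3@8, authorship ...1.2.3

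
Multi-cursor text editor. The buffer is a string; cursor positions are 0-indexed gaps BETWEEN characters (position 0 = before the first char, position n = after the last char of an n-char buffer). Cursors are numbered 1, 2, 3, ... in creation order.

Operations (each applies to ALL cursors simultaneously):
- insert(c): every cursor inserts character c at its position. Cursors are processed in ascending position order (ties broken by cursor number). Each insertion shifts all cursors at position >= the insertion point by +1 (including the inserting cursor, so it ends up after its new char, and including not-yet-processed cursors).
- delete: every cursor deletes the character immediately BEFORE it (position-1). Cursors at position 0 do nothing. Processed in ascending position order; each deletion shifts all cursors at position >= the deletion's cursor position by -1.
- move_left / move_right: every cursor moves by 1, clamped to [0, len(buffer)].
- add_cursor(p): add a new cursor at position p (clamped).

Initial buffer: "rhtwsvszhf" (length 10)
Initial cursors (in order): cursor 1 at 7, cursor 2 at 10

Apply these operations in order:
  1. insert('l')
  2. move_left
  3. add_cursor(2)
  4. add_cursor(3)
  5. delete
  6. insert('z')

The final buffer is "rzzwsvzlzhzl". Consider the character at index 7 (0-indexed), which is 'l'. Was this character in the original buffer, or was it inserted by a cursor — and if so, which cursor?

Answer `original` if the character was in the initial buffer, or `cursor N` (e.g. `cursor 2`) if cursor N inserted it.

Answer: cursor 1

Derivation:
After op 1 (insert('l')): buffer="rhtwsvslzhfl" (len 12), cursors c1@8 c2@12, authorship .......1...2
After op 2 (move_left): buffer="rhtwsvslzhfl" (len 12), cursors c1@7 c2@11, authorship .......1...2
After op 3 (add_cursor(2)): buffer="rhtwsvslzhfl" (len 12), cursors c3@2 c1@7 c2@11, authorship .......1...2
After op 4 (add_cursor(3)): buffer="rhtwsvslzhfl" (len 12), cursors c3@2 c4@3 c1@7 c2@11, authorship .......1...2
After op 5 (delete): buffer="rwsvlzhl" (len 8), cursors c3@1 c4@1 c1@4 c2@7, authorship ....1..2
After op 6 (insert('z')): buffer="rzzwsvzlzhzl" (len 12), cursors c3@3 c4@3 c1@7 c2@11, authorship .34...11..22
Authorship (.=original, N=cursor N): . 3 4 . . . 1 1 . . 2 2
Index 7: author = 1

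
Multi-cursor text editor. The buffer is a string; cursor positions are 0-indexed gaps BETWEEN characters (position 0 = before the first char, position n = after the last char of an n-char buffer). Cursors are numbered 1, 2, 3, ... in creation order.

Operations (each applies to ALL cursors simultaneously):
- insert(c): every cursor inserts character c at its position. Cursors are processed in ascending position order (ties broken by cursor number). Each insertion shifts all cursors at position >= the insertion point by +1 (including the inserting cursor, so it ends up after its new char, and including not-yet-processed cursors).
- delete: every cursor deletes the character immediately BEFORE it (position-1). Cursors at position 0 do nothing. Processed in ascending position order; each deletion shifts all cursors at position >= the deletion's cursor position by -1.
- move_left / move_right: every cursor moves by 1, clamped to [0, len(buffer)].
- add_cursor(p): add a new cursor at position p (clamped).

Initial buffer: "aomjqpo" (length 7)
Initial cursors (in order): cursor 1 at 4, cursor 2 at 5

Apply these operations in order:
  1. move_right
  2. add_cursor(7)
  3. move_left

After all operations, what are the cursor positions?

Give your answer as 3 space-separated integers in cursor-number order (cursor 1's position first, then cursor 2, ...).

After op 1 (move_right): buffer="aomjqpo" (len 7), cursors c1@5 c2@6, authorship .......
After op 2 (add_cursor(7)): buffer="aomjqpo" (len 7), cursors c1@5 c2@6 c3@7, authorship .......
After op 3 (move_left): buffer="aomjqpo" (len 7), cursors c1@4 c2@5 c3@6, authorship .......

Answer: 4 5 6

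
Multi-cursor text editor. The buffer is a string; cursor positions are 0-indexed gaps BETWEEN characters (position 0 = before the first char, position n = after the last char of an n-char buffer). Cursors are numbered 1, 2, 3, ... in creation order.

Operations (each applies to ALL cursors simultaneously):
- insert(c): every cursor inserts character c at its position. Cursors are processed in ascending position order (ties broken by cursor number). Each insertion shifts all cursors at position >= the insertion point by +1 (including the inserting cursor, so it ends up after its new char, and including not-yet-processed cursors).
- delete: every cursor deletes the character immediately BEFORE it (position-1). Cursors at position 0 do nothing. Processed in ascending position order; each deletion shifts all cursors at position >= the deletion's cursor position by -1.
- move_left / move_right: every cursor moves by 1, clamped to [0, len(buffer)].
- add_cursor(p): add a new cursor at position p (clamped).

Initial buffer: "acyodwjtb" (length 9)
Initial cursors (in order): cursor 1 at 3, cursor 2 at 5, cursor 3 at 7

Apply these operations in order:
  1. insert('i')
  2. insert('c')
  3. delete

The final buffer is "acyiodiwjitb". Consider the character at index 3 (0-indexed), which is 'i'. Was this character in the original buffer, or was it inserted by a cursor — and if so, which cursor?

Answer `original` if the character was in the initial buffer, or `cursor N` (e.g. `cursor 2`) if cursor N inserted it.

After op 1 (insert('i')): buffer="acyiodiwjitb" (len 12), cursors c1@4 c2@7 c3@10, authorship ...1..2..3..
After op 2 (insert('c')): buffer="acyicodicwjictb" (len 15), cursors c1@5 c2@9 c3@13, authorship ...11..22..33..
After op 3 (delete): buffer="acyiodiwjitb" (len 12), cursors c1@4 c2@7 c3@10, authorship ...1..2..3..
Authorship (.=original, N=cursor N): . . . 1 . . 2 . . 3 . .
Index 3: author = 1

Answer: cursor 1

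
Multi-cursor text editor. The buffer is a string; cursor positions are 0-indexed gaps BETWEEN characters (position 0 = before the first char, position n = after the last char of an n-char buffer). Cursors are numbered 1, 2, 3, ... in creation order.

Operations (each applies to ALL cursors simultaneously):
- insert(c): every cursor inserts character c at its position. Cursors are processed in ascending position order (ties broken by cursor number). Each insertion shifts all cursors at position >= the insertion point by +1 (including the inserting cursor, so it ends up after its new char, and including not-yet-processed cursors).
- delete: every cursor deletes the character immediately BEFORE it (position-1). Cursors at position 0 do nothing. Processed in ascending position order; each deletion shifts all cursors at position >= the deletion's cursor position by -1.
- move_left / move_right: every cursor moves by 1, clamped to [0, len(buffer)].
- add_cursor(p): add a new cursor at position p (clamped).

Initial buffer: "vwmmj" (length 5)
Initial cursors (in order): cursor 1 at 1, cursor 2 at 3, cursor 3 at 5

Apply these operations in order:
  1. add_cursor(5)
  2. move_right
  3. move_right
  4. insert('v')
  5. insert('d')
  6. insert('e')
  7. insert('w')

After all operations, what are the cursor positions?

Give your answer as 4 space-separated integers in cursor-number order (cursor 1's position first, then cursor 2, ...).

After op 1 (add_cursor(5)): buffer="vwmmj" (len 5), cursors c1@1 c2@3 c3@5 c4@5, authorship .....
After op 2 (move_right): buffer="vwmmj" (len 5), cursors c1@2 c2@4 c3@5 c4@5, authorship .....
After op 3 (move_right): buffer="vwmmj" (len 5), cursors c1@3 c2@5 c3@5 c4@5, authorship .....
After op 4 (insert('v')): buffer="vwmvmjvvv" (len 9), cursors c1@4 c2@9 c3@9 c4@9, authorship ...1..234
After op 5 (insert('d')): buffer="vwmvdmjvvvddd" (len 13), cursors c1@5 c2@13 c3@13 c4@13, authorship ...11..234234
After op 6 (insert('e')): buffer="vwmvdemjvvvdddeee" (len 17), cursors c1@6 c2@17 c3@17 c4@17, authorship ...111..234234234
After op 7 (insert('w')): buffer="vwmvdewmjvvvdddeeewww" (len 21), cursors c1@7 c2@21 c3@21 c4@21, authorship ...1111..234234234234

Answer: 7 21 21 21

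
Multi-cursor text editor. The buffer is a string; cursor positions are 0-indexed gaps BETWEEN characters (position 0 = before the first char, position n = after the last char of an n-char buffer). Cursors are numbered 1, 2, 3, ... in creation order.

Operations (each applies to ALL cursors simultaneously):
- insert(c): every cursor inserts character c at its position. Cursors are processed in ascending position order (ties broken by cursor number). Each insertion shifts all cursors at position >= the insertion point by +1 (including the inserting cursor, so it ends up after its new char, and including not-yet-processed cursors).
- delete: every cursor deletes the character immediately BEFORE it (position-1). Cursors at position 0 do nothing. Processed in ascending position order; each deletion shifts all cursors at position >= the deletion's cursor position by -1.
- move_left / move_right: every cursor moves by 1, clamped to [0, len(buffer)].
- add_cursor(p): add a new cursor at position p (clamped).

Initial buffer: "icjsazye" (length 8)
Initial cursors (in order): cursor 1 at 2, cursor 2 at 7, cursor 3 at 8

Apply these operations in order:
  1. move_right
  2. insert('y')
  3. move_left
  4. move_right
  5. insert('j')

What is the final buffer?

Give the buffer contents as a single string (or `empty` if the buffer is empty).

After op 1 (move_right): buffer="icjsazye" (len 8), cursors c1@3 c2@8 c3@8, authorship ........
After op 2 (insert('y')): buffer="icjysazyeyy" (len 11), cursors c1@4 c2@11 c3@11, authorship ...1.....23
After op 3 (move_left): buffer="icjysazyeyy" (len 11), cursors c1@3 c2@10 c3@10, authorship ...1.....23
After op 4 (move_right): buffer="icjysazyeyy" (len 11), cursors c1@4 c2@11 c3@11, authorship ...1.....23
After op 5 (insert('j')): buffer="icjyjsazyeyyjj" (len 14), cursors c1@5 c2@14 c3@14, authorship ...11.....2323

Answer: icjyjsazyeyyjj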